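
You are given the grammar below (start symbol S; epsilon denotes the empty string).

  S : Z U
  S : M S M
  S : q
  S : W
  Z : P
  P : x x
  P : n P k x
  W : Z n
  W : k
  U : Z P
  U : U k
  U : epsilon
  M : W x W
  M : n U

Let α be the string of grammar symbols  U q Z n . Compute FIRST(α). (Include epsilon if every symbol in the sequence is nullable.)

{ k, n, q, x }

Add FIRST(U)\{epsilon} = { k, n, x }; U is nullable, continue.
q is a terminal; add {q} and stop.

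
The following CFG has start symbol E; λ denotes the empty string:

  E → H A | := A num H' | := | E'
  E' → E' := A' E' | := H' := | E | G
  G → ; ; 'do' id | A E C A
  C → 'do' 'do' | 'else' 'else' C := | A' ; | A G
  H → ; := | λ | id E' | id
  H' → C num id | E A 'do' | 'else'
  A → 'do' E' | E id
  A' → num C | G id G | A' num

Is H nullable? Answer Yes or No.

Yes

H has an λ-production, so H ⇒ λ.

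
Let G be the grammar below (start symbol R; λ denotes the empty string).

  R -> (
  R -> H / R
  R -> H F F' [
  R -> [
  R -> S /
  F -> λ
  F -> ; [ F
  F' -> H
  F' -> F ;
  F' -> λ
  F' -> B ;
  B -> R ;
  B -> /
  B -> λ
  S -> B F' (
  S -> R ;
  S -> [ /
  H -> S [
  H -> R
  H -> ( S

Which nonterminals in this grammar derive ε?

Directly nullable (have an λ-production): F, F', B.
No other nonterminal has a production whose RHS symbols are all nullable.

{ B, F, F' }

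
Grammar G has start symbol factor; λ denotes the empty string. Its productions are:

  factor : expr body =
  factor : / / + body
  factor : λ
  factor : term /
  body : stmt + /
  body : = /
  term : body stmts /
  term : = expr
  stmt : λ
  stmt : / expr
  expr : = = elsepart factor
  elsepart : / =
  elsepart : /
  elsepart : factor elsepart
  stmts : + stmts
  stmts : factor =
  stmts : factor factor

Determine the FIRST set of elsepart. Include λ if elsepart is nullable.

{ +, /, = }

elsepart : / = contributes {/}.
elsepart : / contributes {/}.
From elsepart : factor elsepart: factor nullable, take FIRST(factor) ∪ FIRST(elsepart) = { +, /, = }.
Union: FIRST(elsepart) = { +, /, = }.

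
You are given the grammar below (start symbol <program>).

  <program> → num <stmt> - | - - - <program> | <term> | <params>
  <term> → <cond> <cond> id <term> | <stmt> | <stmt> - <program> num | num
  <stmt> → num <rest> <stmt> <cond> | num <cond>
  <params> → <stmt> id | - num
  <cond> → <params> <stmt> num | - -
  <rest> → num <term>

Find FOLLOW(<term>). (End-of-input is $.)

In <program> → <term>: <term> is at the end, add FOLLOW(<program>) = { $, num }.
In <term> → <cond> <cond> id <term>: <term> is at the end, add FOLLOW(<term>) = { $, num }.
In <rest> → num <term>: <term> is at the end, add FOLLOW(<rest>) = { num }.
Union: FOLLOW(<term>) = { $, num }.

{ $, num }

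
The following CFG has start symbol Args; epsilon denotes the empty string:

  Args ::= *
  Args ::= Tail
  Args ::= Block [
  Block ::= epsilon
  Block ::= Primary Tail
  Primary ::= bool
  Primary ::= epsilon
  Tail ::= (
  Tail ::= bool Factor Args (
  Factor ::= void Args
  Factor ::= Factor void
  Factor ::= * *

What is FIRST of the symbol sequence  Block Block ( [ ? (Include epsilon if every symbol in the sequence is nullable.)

Add FIRST(Block)\{epsilon} = { (, bool }; Block is nullable, continue.
Add FIRST(Block)\{epsilon} = { (, bool }; Block is nullable, continue.
( is a terminal; add {(} and stop.

{ (, bool }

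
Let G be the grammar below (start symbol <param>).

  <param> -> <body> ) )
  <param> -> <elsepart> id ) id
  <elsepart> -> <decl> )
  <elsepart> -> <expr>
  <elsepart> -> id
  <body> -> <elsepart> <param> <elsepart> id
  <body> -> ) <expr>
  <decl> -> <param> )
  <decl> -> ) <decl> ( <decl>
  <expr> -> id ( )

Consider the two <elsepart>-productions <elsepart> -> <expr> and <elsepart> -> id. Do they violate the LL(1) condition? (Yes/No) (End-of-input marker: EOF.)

FIRST(<expr>) = { id } and FIRST(id) = { id }.
Both contain id, so the two alternatives are not disjoint — LL(1) conflict.

Yes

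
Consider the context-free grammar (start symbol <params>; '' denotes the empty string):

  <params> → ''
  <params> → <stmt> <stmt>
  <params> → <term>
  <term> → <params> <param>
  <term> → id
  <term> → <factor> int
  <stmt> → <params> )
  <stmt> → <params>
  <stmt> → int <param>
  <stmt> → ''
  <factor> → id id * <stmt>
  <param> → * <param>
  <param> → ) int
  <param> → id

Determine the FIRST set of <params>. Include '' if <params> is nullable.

{ ), *, id, int, '' }

<params> → '' contributes ''.
From <params> → <stmt> <stmt>: <stmt>, <stmt> nullable, take FIRST(<stmt>) ∪ FIRST(<stmt>) = { ), *, id, int }; also '' since the whole RHS is nullable.
From <params> → <term>: add FIRST(<term>) = { ), *, id, int }.
Union: FIRST(<params>) = { ), *, id, int, '' }.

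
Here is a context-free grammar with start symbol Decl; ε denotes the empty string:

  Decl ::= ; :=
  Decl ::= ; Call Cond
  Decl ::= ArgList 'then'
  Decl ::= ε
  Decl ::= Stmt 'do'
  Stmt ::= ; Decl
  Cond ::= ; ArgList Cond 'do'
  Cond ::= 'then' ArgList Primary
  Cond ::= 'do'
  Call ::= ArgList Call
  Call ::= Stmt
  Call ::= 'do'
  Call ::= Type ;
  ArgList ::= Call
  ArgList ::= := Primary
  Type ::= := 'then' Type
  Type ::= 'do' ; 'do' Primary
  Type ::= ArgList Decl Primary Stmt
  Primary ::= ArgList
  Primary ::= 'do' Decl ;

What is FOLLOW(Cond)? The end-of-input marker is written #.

In Decl ::= ; Call Cond: Cond is at the end, add FOLLOW(Decl) = { #, 'do', 'then', :=, ; }.
In Cond ::= ; ArgList Cond 'do': add FIRST('do') = { 'do' }.
Union: FOLLOW(Cond) = { #, 'do', 'then', :=, ; }.

{ #, 'do', 'then', :=, ; }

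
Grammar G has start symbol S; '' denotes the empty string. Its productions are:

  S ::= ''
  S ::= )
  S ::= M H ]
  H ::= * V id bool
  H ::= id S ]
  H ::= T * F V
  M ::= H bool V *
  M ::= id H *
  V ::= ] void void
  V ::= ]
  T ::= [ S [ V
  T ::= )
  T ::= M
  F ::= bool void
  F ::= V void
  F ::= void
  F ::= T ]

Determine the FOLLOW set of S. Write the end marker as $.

S is the start symbol, so $ ∈ FOLLOW(S).
In H ::= id S ]: add FIRST(]) = { ] }.
In T ::= [ S [ V: add FIRST([ V) = { [ }.
Union: FOLLOW(S) = { $, [, ] }.

{ $, [, ] }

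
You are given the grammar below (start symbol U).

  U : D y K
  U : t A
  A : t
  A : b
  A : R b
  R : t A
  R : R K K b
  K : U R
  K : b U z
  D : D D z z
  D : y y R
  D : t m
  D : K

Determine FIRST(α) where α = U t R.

{ b, t, y }

Add FIRST(U) = { b, t, y }; U is not nullable, stop.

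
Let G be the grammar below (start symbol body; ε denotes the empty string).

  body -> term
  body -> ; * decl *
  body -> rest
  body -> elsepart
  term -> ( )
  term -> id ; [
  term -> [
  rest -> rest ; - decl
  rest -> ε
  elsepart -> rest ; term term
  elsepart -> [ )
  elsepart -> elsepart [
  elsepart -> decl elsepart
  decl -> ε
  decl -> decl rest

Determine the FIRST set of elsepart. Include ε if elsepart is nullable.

From elsepart -> rest ; term term: rest nullable, take FIRST(rest) ∪ {;} = { ; }.
elsepart -> [ ) contributes {[}.
From elsepart -> elsepart [: add FIRST(elsepart) = { ;, [ }.
From elsepart -> decl elsepart: decl nullable, take FIRST(decl) ∪ FIRST(elsepart) = { ;, [ }.
Union: FIRST(elsepart) = { ;, [ }.

{ ;, [ }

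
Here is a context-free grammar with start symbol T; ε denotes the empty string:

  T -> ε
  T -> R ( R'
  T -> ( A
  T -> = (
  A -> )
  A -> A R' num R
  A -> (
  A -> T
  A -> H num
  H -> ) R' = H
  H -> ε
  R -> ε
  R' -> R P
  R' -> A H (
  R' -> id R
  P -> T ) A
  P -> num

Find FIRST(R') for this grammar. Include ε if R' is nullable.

{ (, ), =, id, num }

From R' -> R P: R nullable, take FIRST(R) ∪ FIRST(P) = { (, ), =, num }.
From R' -> A H (: A, H nullable, take FIRST(A) ∪ FIRST(H) ∪ {(} = { (, ), =, id, num }.
R' -> id R contributes {id}.
Union: FIRST(R') = { (, ), =, id, num }.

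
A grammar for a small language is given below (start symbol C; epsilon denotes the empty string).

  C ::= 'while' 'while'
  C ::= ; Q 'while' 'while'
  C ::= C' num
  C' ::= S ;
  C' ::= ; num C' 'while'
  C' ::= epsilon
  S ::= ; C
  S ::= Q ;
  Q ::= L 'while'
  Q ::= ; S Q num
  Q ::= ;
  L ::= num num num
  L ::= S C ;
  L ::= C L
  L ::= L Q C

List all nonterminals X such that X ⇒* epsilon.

{ C' }

Directly nullable (have an epsilon-production): C'.
No other nonterminal has a production whose RHS symbols are all nullable.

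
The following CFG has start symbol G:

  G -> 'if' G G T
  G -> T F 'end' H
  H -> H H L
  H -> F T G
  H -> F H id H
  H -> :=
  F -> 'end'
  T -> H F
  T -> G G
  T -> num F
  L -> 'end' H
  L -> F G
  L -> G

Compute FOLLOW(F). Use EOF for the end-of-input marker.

{ EOF, 'end', 'if', :=, id, num }

In G -> T F 'end' H: add FIRST('end' H) = { 'end' }.
In H -> F T G: add FIRST(T G) = { 'end', 'if', :=, num }.
In H -> F H id H: add FIRST(H id H) = { 'end', := }.
In T -> H F: F is at the end, add FOLLOW(T) = { EOF, 'end', 'if', :=, id, num }.
In T -> num F: F is at the end, add FOLLOW(T) = { EOF, 'end', 'if', :=, id, num }.
In L -> F G: add FIRST(G) = { 'end', 'if', :=, num }.
Union: FOLLOW(F) = { EOF, 'end', 'if', :=, id, num }.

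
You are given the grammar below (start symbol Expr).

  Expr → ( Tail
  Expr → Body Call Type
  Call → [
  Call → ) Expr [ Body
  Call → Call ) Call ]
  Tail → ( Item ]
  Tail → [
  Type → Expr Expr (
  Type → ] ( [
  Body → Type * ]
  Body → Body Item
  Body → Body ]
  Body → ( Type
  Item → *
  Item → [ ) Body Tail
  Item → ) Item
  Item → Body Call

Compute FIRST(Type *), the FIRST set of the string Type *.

Add FIRST(Type) = { (, ] }; Type is not nullable, stop.

{ (, ] }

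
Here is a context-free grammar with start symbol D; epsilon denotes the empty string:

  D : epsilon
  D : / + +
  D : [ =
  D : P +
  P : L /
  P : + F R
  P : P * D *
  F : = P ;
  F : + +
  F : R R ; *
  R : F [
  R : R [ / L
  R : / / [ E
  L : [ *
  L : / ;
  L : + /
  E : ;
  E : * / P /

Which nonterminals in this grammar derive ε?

{ D }

Directly nullable (have an epsilon-production): D.
No other nonterminal has a production whose RHS symbols are all nullable.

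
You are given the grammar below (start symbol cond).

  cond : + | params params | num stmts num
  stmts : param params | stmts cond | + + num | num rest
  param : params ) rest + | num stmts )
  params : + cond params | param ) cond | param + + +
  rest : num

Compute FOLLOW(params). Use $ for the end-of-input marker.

In cond : params params: add FIRST(params) = { +, num }.
In cond : params params: params is at the end, add FOLLOW(cond) = { $, ), +, num }.
In stmts : param params: params is at the end, add FOLLOW(stmts) = { ), +, num }.
In param : params ) rest +: add FIRST() rest +) = { ) }.
In params : + cond params: params is at the end, add FOLLOW(params) = { $, ), +, num }.
Union: FOLLOW(params) = { $, ), +, num }.

{ $, ), +, num }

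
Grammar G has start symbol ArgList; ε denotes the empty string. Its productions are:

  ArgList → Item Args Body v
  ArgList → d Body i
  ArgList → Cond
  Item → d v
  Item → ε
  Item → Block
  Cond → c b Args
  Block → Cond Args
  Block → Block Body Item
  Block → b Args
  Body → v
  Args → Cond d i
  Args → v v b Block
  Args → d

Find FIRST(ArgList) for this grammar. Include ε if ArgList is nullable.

{ b, c, d, v }

From ArgList → Item Args Body v: Item nullable, take FIRST(Item) ∪ FIRST(Args) = { b, c, d, v }.
ArgList → d Body i contributes {d}.
From ArgList → Cond: add FIRST(Cond) = { c }.
Union: FIRST(ArgList) = { b, c, d, v }.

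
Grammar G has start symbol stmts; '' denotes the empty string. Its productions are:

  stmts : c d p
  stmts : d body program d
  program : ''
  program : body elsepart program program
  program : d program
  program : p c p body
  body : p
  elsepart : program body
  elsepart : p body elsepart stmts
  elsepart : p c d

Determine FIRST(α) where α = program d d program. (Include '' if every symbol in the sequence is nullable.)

Add FIRST(program)\{''} = { d, p }; program is nullable, continue.
d is a terminal; add {d} and stop.

{ d, p }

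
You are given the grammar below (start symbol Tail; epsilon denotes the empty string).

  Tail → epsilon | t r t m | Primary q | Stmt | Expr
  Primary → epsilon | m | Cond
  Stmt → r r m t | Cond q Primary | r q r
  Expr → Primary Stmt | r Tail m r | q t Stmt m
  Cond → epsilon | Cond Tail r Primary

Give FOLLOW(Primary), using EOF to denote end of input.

In Tail → Primary q: add FIRST(q) = { q }.
In Stmt → Cond q Primary: Primary is at the end, add FOLLOW(Stmt) = { EOF, m, r }.
In Expr → Primary Stmt: add FIRST(Stmt) = { m, q, r, t }.
In Cond → Cond Tail r Primary: Primary is at the end, add FOLLOW(Cond) = { EOF, m, q, r, t }.
Union: FOLLOW(Primary) = { EOF, m, q, r, t }.

{ EOF, m, q, r, t }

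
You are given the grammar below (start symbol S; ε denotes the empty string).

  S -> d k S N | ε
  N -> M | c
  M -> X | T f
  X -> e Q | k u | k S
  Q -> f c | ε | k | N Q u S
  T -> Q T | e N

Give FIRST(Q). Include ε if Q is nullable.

{ c, e, f, k, ε }

Q -> f c contributes {f}.
Q -> ε contributes ε.
Q -> k contributes {k}.
From Q -> N Q u S: add FIRST(N) = { c, e, f, k }.
Union: FIRST(Q) = { c, e, f, k, ε }.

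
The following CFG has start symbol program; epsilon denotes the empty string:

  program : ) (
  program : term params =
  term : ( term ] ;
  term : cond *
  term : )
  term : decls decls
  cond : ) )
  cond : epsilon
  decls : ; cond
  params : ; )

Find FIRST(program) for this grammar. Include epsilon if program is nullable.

{ (, ), *, ; }

program : ) ( contributes {)}.
From program : term params =: add FIRST(term) = { (, ), *, ; }.
Union: FIRST(program) = { (, ), *, ; }.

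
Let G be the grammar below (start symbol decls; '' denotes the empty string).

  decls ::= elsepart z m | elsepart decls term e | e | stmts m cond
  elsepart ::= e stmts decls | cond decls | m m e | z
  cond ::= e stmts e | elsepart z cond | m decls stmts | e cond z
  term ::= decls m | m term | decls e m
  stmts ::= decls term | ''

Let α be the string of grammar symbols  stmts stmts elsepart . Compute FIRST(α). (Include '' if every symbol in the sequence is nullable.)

{ e, m, z }

Add FIRST(stmts)\{''} = { e, m, z }; stmts is nullable, continue.
Add FIRST(stmts)\{''} = { e, m, z }; stmts is nullable, continue.
Add FIRST(elsepart) = { e, m, z }; elsepart is not nullable, stop.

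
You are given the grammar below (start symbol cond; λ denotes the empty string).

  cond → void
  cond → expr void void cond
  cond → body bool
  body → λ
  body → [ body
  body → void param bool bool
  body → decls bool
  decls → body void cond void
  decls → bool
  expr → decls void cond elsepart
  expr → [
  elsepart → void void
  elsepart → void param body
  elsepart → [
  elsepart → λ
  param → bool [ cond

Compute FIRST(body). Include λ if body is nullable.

{ [, bool, void, λ }

body → λ contributes λ.
body → [ body contributes {[}.
body → void param bool bool contributes {void}.
From body → decls bool: add FIRST(decls) = { [, bool, void }.
Union: FIRST(body) = { [, bool, void, λ }.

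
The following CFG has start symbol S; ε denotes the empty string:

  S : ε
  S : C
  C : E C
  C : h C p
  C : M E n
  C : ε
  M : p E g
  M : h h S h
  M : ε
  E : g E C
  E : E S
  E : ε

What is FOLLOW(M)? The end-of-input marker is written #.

{ g, h, n, p }

In C : M E n: add FIRST(E n) = { g, h, n, p }.
Union: FOLLOW(M) = { g, h, n, p }.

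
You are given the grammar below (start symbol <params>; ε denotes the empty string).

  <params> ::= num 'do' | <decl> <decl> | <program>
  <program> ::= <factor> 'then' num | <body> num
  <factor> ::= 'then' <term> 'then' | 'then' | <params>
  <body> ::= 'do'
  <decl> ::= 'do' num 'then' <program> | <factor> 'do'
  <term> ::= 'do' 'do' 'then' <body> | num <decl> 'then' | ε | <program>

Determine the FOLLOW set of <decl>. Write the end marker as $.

{ $, 'do', 'then', num }

In <params> ::= <decl> <decl>: add FIRST(<decl>) = { 'do', 'then', num }.
In <params> ::= <decl> <decl>: <decl> is at the end, add FOLLOW(<params>) = { $, 'do', 'then' }.
In <term> ::= num <decl> 'then': add FIRST('then') = { 'then' }.
Union: FOLLOW(<decl>) = { $, 'do', 'then', num }.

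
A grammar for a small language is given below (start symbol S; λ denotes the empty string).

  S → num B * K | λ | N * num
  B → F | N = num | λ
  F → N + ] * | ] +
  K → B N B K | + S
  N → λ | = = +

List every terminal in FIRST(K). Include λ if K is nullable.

{ +, =, ] }

From K → B N B K: B, N, B nullable, take FIRST(B) ∪ FIRST(N) ∪ FIRST(B) ∪ FIRST(K) = { +, =, ] }.
K → + S contributes {+}.
Union: FIRST(K) = { +, =, ] }.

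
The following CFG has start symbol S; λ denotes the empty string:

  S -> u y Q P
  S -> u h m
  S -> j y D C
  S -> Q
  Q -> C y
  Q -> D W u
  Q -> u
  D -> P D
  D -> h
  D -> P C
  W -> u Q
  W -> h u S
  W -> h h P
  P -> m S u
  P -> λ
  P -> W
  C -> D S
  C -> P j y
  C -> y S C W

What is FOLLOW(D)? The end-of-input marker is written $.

In S -> j y D C: add FIRST(C) = { h, j, m, u, y }.
In Q -> D W u: add FIRST(W u) = { h, u }.
In D -> P D: D is at the end, add FOLLOW(D) = { h, j, m, u, y }.
In C -> D S: add FIRST(S) = { h, j, m, u, y }.
Union: FOLLOW(D) = { h, j, m, u, y }.

{ h, j, m, u, y }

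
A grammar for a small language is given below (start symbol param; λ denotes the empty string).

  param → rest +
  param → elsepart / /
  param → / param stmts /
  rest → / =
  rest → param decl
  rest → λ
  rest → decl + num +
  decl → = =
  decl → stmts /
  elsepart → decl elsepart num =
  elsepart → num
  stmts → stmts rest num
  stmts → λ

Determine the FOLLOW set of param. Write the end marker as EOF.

param is the start symbol, so EOF ∈ FOLLOW(param).
In param → / param stmts /: add FIRST(stmts /) = { +, /, =, num }.
In rest → param decl: add FIRST(decl) = { +, /, =, num }.
Union: FOLLOW(param) = { EOF, +, /, =, num }.

{ EOF, +, /, =, num }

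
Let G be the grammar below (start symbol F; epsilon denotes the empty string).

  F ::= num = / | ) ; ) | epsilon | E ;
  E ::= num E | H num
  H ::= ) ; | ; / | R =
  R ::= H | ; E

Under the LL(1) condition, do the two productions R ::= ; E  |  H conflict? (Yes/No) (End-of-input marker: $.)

Yes

FIRST(; E) = { ; } and FIRST(H) = { ), ; }.
Both contain ;, so the two alternatives are not disjoint — LL(1) conflict.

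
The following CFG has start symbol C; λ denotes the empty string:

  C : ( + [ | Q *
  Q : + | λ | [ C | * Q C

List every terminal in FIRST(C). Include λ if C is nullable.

C : ( + [ contributes {(}.
From C : Q *: Q nullable, take FIRST(Q) ∪ {*} = { *, +, [ }.
Union: FIRST(C) = { (, *, +, [ }.

{ (, *, +, [ }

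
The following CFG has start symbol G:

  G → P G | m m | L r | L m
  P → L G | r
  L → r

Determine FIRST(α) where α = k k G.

{ k }

k is a terminal; add {k} and stop.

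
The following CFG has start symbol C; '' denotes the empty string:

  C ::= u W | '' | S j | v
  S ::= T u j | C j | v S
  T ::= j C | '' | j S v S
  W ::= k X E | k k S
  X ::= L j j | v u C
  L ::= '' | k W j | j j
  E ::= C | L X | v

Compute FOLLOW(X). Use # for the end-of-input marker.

{ #, j, k, u, v }

In W ::= k X E: add FIRST(E)\{''} = { j, k, u, v }.
  Since E is nullable, also add FOLLOW(W) = { #, j, k, u, v }.
In E ::= L X: X is at the end, add FOLLOW(E) = { #, j, k, u, v }.
Union: FOLLOW(X) = { #, j, k, u, v }.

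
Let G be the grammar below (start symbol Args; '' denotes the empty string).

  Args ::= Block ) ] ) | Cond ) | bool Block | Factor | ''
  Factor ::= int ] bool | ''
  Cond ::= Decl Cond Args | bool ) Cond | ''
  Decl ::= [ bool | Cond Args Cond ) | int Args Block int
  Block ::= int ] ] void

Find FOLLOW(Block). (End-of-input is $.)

In Args ::= Block ) ] ): add FIRST() ] )) = { ) }.
In Args ::= bool Block: Block is at the end, add FOLLOW(Args) = { $, ), [, bool, int }.
In Decl ::= int Args Block int: add FIRST(int) = { int }.
Union: FOLLOW(Block) = { $, ), [, bool, int }.

{ $, ), [, bool, int }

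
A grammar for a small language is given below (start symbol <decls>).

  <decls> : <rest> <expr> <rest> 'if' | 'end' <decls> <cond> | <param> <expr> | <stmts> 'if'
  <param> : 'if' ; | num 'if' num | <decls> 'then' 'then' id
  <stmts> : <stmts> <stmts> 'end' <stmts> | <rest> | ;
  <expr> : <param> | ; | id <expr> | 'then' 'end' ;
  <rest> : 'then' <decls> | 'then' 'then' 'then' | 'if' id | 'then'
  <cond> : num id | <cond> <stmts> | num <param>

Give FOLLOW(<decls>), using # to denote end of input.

<decls> is the start symbol, so # ∈ FOLLOW(<decls>).
In <decls> : 'end' <decls> <cond>: add FIRST(<cond>) = { num }.
In <param> : <decls> 'then' 'then' id: add FIRST('then' 'then' id) = { 'then' }.
In <rest> : 'then' <decls>: <decls> is at the end, add FOLLOW(<rest>) = { #, 'end', 'if', 'then', ;, id, num }.
Union: FOLLOW(<decls>) = { #, 'end', 'if', 'then', ;, id, num }.

{ #, 'end', 'if', 'then', ;, id, num }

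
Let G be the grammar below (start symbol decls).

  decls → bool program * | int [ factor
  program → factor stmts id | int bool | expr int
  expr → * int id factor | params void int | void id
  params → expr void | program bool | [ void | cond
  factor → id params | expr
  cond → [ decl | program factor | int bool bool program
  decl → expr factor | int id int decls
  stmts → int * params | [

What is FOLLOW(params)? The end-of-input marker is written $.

In expr → params void int: add FIRST(void int) = { void }.
In factor → id params: params is at the end, add FOLLOW(factor) = { $, *, [, id, int, void }.
In stmts → int * params: params is at the end, add FOLLOW(stmts) = { id }.
Union: FOLLOW(params) = { $, *, [, id, int, void }.

{ $, *, [, id, int, void }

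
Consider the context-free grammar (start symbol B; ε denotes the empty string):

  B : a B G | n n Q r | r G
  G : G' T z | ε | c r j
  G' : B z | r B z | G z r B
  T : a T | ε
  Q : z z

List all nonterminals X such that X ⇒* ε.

{ G, T }

Directly nullable (have an ε-production): G, T.
No other nonterminal has a production whose RHS symbols are all nullable.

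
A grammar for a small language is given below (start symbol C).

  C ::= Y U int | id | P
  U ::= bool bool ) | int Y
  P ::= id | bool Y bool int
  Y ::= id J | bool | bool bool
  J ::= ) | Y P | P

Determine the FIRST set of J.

{ ), bool, id }

J ::= ) contributes {)}.
From J ::= Y P: add FIRST(Y) = { bool, id }.
From J ::= P: add FIRST(P) = { bool, id }.
Union: FIRST(J) = { ), bool, id }.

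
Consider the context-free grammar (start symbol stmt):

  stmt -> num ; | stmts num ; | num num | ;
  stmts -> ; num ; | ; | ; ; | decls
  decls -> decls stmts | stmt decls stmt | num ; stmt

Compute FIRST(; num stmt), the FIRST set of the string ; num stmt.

; is a terminal; add {;} and stop.

{ ; }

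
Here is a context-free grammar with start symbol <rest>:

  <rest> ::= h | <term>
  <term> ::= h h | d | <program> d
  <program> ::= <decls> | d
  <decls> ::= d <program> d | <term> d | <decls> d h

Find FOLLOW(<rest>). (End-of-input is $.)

<rest> is the start symbol, so $ ∈ FOLLOW(<rest>).
Union: FOLLOW(<rest>) = { $ }.

{ $ }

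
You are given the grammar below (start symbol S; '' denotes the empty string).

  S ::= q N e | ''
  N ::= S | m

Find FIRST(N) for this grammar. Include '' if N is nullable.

From N ::= S: add FIRST(S) = { q, '' } (including '' since S is nullable).
N ::= m contributes {m}.
Union: FIRST(N) = { m, q, '' }.

{ m, q, '' }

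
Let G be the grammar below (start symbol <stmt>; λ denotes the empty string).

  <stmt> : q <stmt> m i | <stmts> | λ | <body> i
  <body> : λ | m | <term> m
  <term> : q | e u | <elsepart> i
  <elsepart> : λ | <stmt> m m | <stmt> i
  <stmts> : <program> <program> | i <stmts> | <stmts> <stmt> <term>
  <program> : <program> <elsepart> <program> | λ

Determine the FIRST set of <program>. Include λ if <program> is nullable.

{ e, i, m, q, λ }

From <program> : <program> <elsepart> <program>: <program>, <elsepart>, <program> nullable, take FIRST(<program>) ∪ FIRST(<elsepart>) ∪ FIRST(<program>) = { e, i, m, q }; also λ since the whole RHS is nullable.
<program> : λ contributes λ.
Union: FIRST(<program>) = { e, i, m, q, λ }.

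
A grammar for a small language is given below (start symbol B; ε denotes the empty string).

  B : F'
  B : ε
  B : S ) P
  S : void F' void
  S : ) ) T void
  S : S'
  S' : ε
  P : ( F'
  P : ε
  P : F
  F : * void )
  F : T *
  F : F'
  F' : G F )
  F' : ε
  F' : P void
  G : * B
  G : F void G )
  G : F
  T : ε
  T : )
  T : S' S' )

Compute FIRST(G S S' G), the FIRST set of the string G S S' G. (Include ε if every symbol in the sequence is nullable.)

{ (, ), *, void, ε }

Add FIRST(G)\{ε} = { (, ), *, void }; G is nullable, continue.
Add FIRST(S)\{ε} = { ), void }; S is nullable, continue.
Add FIRST(S')\{ε} = {  }; S' is nullable, continue.
Add FIRST(G)\{ε} = { (, ), *, void }; G is nullable, continue.
Every symbol is nullable, so include ε.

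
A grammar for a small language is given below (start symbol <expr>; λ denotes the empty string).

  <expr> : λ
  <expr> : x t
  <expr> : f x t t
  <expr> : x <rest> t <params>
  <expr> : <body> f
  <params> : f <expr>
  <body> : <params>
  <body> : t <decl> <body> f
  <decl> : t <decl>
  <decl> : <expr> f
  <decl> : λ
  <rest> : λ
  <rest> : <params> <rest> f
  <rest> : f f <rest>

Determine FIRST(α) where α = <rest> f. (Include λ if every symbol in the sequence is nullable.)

{ f }

Add FIRST(<rest>)\{λ} = { f }; <rest> is nullable, continue.
f is a terminal; add {f} and stop.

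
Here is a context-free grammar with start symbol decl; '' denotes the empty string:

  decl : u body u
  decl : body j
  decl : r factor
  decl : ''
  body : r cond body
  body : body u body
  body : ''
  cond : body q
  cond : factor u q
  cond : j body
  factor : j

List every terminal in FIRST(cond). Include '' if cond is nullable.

{ j, q, r, u }

From cond : body q: body nullable, take FIRST(body) ∪ {q} = { q, r, u }.
From cond : factor u q: add FIRST(factor) = { j }.
cond : j body contributes {j}.
Union: FIRST(cond) = { j, q, r, u }.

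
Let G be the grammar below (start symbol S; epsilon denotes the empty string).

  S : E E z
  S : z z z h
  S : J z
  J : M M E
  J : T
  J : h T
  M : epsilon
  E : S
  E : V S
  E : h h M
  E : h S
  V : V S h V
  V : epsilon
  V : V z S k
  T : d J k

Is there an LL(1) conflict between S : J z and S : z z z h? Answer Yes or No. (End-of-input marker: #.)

FIRST(J z) = { d, h, z } and FIRST(z z z h) = { z }.
Both contain z, so the two alternatives are not disjoint — LL(1) conflict.

Yes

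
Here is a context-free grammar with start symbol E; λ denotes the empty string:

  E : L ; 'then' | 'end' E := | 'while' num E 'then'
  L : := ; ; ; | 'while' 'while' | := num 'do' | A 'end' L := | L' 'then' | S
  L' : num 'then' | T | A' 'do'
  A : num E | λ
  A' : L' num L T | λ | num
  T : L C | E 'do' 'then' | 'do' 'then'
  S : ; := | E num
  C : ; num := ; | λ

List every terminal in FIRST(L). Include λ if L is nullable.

L : := ; ; ; contributes {:=}.
L : 'while' 'while' contributes {'while'}.
L : := num 'do' contributes {:=}.
From L : A 'end' L :=: A nullable, take FIRST(A) ∪ {'end'} = { 'end', num }.
From L : L' 'then': add FIRST(L') = { 'do', 'end', 'while', :=, ;, num }.
From L : S: add FIRST(S) = { 'do', 'end', 'while', :=, ;, num }.
Union: FIRST(L) = { 'do', 'end', 'while', :=, ;, num }.

{ 'do', 'end', 'while', :=, ;, num }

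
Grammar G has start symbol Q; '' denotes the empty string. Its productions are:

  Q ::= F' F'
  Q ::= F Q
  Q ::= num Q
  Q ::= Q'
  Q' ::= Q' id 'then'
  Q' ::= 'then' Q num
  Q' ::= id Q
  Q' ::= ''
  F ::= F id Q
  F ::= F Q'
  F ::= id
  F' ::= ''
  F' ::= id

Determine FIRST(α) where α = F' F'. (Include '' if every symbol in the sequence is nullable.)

{ id, '' }

Add FIRST(F')\{''} = { id }; F' is nullable, continue.
Add FIRST(F')\{''} = { id }; F' is nullable, continue.
Every symbol is nullable, so include ''.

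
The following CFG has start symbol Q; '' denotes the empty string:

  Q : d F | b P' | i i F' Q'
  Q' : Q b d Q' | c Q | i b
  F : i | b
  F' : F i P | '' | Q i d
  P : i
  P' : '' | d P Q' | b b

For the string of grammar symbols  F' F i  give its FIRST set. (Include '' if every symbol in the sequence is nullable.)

Add FIRST(F')\{''} = { b, d, i }; F' is nullable, continue.
Add FIRST(F) = { b, i }; F is not nullable, stop.

{ b, d, i }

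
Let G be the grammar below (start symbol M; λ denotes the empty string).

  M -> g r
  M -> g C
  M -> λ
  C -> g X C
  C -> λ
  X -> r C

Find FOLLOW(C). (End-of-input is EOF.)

{ EOF, g }

In M -> g C: C is at the end, add FOLLOW(M) = { EOF }.
In C -> g X C: C is at the end, add FOLLOW(C) = { EOF, g }.
In X -> r C: C is at the end, add FOLLOW(X) = { EOF, g }.
Union: FOLLOW(C) = { EOF, g }.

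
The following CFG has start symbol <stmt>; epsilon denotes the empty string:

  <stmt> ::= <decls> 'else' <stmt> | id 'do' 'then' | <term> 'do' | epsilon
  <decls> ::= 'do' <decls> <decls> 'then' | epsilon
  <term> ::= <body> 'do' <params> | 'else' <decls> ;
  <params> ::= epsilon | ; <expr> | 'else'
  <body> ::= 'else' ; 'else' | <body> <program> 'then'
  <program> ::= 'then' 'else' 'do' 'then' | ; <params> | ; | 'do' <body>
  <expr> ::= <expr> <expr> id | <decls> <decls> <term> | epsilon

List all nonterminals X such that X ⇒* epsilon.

{ <decls>, <expr>, <params>, <stmt> }

Directly nullable (have an epsilon-production): <stmt>, <decls>, <params>, <expr>.
No other nonterminal has a production whose RHS symbols are all nullable.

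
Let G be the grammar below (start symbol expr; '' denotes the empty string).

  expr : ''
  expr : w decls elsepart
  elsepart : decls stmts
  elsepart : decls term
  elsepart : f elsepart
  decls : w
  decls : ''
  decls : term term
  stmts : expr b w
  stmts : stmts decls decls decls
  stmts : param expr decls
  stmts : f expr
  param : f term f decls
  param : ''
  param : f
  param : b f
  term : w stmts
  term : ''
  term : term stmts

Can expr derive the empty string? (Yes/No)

expr has an ''-production, so expr ⇒ ''.

Yes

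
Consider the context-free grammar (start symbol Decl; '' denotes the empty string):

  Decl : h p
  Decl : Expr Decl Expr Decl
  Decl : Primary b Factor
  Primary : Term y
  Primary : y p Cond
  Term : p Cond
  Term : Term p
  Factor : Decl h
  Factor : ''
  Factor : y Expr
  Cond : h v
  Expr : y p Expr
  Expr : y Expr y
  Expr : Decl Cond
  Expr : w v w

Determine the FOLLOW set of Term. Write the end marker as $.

In Primary : Term y: add FIRST(y) = { y }.
In Term : Term p: add FIRST(p) = { p }.
Union: FOLLOW(Term) = { p, y }.

{ p, y }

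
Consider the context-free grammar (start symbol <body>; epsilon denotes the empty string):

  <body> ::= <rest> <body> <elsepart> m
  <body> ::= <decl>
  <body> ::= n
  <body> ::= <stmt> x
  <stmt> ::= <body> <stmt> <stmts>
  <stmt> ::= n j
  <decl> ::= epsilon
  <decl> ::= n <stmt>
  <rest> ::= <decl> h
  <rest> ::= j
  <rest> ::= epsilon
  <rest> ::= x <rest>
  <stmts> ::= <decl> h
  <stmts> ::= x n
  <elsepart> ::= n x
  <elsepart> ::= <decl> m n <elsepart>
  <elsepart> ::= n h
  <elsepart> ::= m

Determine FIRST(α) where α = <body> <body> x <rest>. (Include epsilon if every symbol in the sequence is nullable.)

Add FIRST(<body>)\{epsilon} = { h, j, m, n, x }; <body> is nullable, continue.
Add FIRST(<body>)\{epsilon} = { h, j, m, n, x }; <body> is nullable, continue.
x is a terminal; add {x} and stop.

{ h, j, m, n, x }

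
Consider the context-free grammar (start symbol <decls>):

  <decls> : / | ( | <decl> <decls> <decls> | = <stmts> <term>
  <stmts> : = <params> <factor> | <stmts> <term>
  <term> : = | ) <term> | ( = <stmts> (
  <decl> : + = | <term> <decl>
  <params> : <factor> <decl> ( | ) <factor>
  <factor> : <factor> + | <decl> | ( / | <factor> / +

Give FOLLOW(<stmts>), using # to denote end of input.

In <decls> : = <stmts> <term>: add FIRST(<term>) = { (, ), = }.
In <stmts> : <stmts> <term>: add FIRST(<term>) = { (, ), = }.
In <term> : ( = <stmts> (: add FIRST(() = { ( }.
Union: FOLLOW(<stmts>) = { (, ), = }.

{ (, ), = }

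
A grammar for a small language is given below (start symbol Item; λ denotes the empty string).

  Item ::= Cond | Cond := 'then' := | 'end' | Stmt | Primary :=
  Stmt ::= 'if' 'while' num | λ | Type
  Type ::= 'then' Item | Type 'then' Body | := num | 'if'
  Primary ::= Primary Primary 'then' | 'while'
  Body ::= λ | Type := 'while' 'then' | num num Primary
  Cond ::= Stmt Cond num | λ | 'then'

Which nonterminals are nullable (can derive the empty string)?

Directly nullable (have an λ-production): Stmt, Body, Cond.
Item ::= Cond with every symbol nullable, so Item is nullable.
No other nonterminal has a production whose RHS symbols are all nullable.

{ Body, Cond, Item, Stmt }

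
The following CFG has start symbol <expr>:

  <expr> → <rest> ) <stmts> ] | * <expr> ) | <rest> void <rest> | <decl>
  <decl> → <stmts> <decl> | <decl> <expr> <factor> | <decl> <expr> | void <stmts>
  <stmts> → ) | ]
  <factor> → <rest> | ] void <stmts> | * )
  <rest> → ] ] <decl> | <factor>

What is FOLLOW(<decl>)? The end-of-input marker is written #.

{ #, ), *, ], void }

In <expr> → <decl>: <decl> is at the end, add FOLLOW(<expr>) = { #, ), *, ], void }.
In <decl> → <stmts> <decl>: <decl> is at the end, add FOLLOW(<decl>) = { #, ), *, ], void }.
In <decl> → <decl> <expr> <factor>: add FIRST(<expr> <factor>) = { ), *, ], void }.
In <decl> → <decl> <expr>: add FIRST(<expr>) = { ), *, ], void }.
In <rest> → ] ] <decl>: <decl> is at the end, add FOLLOW(<rest>) = { #, ), *, ], void }.
Union: FOLLOW(<decl>) = { #, ), *, ], void }.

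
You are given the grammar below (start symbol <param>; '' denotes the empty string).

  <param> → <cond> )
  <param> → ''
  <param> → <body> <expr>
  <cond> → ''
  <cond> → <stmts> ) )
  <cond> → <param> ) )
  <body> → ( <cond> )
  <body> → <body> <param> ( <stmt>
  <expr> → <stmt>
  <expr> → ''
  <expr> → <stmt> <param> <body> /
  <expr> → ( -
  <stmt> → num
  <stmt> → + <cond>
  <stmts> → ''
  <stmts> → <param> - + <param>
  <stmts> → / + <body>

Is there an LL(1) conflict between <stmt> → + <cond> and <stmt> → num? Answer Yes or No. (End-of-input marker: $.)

No

FIRST(+ <cond>) = { + } and FIRST(num) = { num }.
The FIRST sets are disjoint and neither alternative is nullable — no conflict.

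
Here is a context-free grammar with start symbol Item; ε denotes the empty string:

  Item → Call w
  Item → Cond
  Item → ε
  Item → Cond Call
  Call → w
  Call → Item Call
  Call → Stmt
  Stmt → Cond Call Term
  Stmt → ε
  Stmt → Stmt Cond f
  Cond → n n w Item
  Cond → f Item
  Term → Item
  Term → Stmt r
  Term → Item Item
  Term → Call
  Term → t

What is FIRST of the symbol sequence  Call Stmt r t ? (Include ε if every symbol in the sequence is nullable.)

{ f, n, r, w }

Add FIRST(Call)\{ε} = { f, n, w }; Call is nullable, continue.
Add FIRST(Stmt)\{ε} = { f, n }; Stmt is nullable, continue.
r is a terminal; add {r} and stop.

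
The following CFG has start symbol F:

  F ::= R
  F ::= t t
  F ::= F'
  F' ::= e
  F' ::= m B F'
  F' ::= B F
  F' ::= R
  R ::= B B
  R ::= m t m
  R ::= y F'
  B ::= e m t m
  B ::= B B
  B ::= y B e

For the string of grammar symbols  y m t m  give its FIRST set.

{ y }

y is a terminal; add {y} and stop.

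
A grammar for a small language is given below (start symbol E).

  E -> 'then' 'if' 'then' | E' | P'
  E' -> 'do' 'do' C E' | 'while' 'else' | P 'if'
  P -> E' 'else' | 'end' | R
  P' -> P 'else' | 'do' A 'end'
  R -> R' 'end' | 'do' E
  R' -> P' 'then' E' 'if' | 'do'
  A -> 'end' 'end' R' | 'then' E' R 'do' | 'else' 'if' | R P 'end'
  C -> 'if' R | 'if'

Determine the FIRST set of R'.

From R' -> P' 'then' E' 'if': add FIRST(P') = { 'do', 'end', 'while' }.
R' -> 'do' contributes {'do'}.
Union: FIRST(R') = { 'do', 'end', 'while' }.

{ 'do', 'end', 'while' }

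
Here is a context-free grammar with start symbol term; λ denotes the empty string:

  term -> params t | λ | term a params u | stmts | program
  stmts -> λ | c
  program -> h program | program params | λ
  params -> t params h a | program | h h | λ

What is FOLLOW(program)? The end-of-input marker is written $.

{ $, a, h, t, u }

In term -> program: program is at the end, add FOLLOW(term) = { $, a }.
In program -> h program: program is at the end, add FOLLOW(program) = { $, a, h, t, u }.
In program -> program params: add FIRST(params)\{λ} = { h, t }.
  Since params is nullable, also add FOLLOW(program) = { $, a, h, t, u }.
In params -> program: program is at the end, add FOLLOW(params) = { $, a, h, t, u }.
Union: FOLLOW(program) = { $, a, h, t, u }.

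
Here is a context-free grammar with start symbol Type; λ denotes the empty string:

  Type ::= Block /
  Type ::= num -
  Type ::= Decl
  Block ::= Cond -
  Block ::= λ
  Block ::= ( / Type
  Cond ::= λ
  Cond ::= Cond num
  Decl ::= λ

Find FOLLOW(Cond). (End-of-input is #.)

{ -, num }

In Block ::= Cond -: add FIRST(-) = { - }.
In Cond ::= Cond num: add FIRST(num) = { num }.
Union: FOLLOW(Cond) = { -, num }.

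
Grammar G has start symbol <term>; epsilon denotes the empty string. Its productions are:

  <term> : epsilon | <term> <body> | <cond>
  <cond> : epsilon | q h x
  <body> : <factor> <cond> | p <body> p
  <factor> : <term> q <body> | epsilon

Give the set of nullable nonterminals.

Directly nullable (have an epsilon-production): <term>, <cond>, <factor>.
<body> : <factor> <cond> with every symbol nullable, so <body> is nullable.

{ <body>, <cond>, <factor>, <term> }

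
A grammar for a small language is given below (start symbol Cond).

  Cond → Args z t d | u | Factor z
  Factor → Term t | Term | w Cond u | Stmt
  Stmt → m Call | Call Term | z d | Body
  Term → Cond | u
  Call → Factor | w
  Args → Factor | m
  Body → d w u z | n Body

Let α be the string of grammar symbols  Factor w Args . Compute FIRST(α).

Add FIRST(Factor) = { d, m, n, u, w, z }; Factor is not nullable, stop.

{ d, m, n, u, w, z }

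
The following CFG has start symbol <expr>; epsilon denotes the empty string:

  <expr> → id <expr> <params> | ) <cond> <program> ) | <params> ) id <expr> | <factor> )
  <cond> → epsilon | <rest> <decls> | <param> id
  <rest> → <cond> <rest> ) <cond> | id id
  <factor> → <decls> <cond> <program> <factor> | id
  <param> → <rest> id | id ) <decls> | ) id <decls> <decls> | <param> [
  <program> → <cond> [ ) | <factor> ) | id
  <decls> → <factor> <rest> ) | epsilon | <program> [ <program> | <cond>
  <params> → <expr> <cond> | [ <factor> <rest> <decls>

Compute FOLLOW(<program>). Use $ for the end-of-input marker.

In <expr> → ) <cond> <program> ): add FIRST()) = { ) }.
In <factor> → <decls> <cond> <program> <factor>: add FIRST(<factor>) = { ), [, id }.
In <decls> → <program> [ <program>: add FIRST([ <program>) = { [ }.
In <decls> → <program> [ <program>: <program> is at the end, add FOLLOW(<decls>) = { $, ), [, id }.
Union: FOLLOW(<program>) = { $, ), [, id }.

{ $, ), [, id }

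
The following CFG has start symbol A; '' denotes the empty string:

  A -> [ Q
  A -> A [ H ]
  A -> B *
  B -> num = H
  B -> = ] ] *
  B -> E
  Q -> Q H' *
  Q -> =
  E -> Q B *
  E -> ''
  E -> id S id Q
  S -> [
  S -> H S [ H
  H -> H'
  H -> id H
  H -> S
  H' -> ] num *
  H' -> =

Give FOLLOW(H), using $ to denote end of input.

{ *, =, [, ], id }

In A -> A [ H ]: add FIRST(]) = { ] }.
In B -> num = H: H is at the end, add FOLLOW(B) = { * }.
In S -> H S [ H: add FIRST(S [ H) = { =, [, ], id }.
In S -> H S [ H: H is at the end, add FOLLOW(S) = { *, =, [, ], id }.
In H -> id H: H is at the end, add FOLLOW(H) = { *, =, [, ], id }.
Union: FOLLOW(H) = { *, =, [, ], id }.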